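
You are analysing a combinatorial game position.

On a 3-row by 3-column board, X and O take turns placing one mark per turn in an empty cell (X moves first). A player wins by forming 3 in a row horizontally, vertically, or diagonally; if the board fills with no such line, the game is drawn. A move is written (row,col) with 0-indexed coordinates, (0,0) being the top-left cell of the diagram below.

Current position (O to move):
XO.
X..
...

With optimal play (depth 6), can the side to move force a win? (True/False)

ply 1, O at XO./X../... | (0,2)=-1→XOO/X../...*; (1,1)=-1→XO./XO./...; (1,2)=-1→XO./X.O/...; (2,0)=-1→XO./X../O..; (2,1)=-1→XO./X../.O.; (2,2)=-1→XO./X../..O
ply 2, X at XOO/X../... | (1,1)=+1→XOO/XX./...*; (1,2)=+1→XOO/X.X/...; (2,0)=+1→XOO/X../X..; (2,1)=+1→XOO/X../.X.; (2,2)=+1→XOO/X../..X
ply 3, O at XOO/XX./... | (1,2)=-1→XOO/XXO/...*; (2,0)=-1→XOO/XX./O..; (2,1)=-1→XOO/XX./.O.; (2,2)=-1→XOO/XX./..O
ply 4, X at XOO/XXO/... | (2,0)=+1→XOO/XXO/X..*; (2,1)=-1→XOO/XXO/.X.; (2,2)=+1→XOO/XXO/..X
ply 5: XOO/XXO/X.. is terminal -1 (O); from XO./X../... depth 6

O winning at [XO./X../...]: False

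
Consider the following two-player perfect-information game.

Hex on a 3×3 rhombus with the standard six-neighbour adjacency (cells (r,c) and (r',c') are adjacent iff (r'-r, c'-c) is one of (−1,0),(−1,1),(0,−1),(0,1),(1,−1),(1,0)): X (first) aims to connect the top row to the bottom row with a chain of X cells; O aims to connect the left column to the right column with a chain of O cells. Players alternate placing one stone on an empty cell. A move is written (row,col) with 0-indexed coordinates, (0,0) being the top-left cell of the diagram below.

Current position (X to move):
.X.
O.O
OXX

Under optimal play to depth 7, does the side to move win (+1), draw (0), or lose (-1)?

[.X./O.O/OXX] X move#1: (0,0):-1/XX./O.O/OXX, (0,2):-1/.XX/O.O/OXX, (1,1):+1/.X./OXO/OXX*
[.X./OXO/OXX] end (terminal -1, O#2); searched .X./O.O/OXX to 7

value(.X./O.O/OXX, X) = +1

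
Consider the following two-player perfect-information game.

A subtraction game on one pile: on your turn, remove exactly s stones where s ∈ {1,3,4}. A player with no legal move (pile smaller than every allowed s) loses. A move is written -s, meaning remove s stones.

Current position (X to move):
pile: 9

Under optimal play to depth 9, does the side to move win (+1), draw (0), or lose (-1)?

[9] X move#1: -1:-1/8*, -3:-1/6, -4:-1/5
[8] O move#2: -1:+1/7*, -3:-1/5, -4:-1/4
[7] X move#3: -1:-1/6*, -3:-1/4, -4:-1/3
[6] O move#4: -1:-1/5, -3:-1/3, -4:+1/2*
[2] X move#5: -1:-1/1*
[1] O move#6: -1:+1/0*
[0] end (terminal -1, X#7); searched 9 to 9

value(9, X) = -1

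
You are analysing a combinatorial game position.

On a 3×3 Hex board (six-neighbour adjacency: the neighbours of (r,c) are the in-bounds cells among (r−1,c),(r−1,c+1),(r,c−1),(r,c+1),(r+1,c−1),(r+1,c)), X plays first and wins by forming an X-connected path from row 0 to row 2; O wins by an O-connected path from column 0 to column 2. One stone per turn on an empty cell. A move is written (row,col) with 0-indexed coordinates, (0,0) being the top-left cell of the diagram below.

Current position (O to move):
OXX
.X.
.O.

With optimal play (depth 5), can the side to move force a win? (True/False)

O winning at [OXX/.X./.O.]: True

p1 O@[OXX/.X./.O.]: (1,0)[OXX/OX./.O.]-1 (1,2)[OXX/.XO/.O.]-1 (2,0)[OXX/.X./OO.]+1* (2,2)[OXX/.X./.OO]-1
p2 X@[OXX/.X./OO.]: (1,0)[OXX/XX./OO.]-1* (1,2)[OXX/.XX/OO.]-1 (2,2)[OXX/.X./OOX]-1
p3 O@[OXX/XX./OO.]: (1,2)[OXX/XXO/OO.]+1* (2,2)[OXX/XX./OOO]+1
p4 X@[OXX/XXO/OO.] terminal -1; root [OXX/.X./.O.] d5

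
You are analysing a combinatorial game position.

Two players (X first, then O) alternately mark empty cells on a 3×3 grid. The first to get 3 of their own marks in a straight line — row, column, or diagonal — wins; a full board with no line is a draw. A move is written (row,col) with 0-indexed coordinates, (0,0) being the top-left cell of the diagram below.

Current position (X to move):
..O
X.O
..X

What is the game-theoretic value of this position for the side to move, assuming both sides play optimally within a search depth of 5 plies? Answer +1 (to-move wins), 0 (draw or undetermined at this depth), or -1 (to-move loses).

value(..O/X.O/..X, X) = +1

p1 X@[..O/X.O/..X]: (0,0)[X.O/X.O/..X]+1* (0,1)[.XO/X.O/..X]+1 (1,1)[..O/XXO/..X]+0 (2,0)[..O/X.O/X.X]+1 (2,1)[..O/X.O/.XX]+1
p2 O@[X.O/X.O/..X]: (0,1)[XOO/X.O/..X]-1* (1,1)[X.O/XOO/..X]-1 (2,0)[X.O/X.O/O.X]-1 (2,1)[X.O/X.O/.OX]-1
p3 X@[XOO/X.O/..X]: (1,1)[XOO/XXO/..X]+1* (2,0)[XOO/X.O/X.X]+1 (2,1)[XOO/X.O/.XX]+1
p4 O@[XOO/XXO/..X] terminal -1; root [..O/X.O/..X] d5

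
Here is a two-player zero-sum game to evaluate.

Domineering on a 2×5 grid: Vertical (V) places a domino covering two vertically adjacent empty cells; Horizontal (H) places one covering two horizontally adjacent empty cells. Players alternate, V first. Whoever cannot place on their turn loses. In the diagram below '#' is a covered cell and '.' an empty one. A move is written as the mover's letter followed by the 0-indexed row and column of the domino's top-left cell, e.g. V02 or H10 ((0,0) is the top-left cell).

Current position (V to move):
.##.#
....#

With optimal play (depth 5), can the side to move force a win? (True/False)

ply 1, V at .##.#/....# | V00=-1→###.#/#...#*; V03=-1→.####/...##
ply 2, H at ###.#/#...# | H11=-1→###.#/###.#; H12=+1→###.#/#.###*
ply 3: ###.#/#.### is terminal -1 (V); from .##.#/....# depth 5

V winning at [.##.#/....#]: False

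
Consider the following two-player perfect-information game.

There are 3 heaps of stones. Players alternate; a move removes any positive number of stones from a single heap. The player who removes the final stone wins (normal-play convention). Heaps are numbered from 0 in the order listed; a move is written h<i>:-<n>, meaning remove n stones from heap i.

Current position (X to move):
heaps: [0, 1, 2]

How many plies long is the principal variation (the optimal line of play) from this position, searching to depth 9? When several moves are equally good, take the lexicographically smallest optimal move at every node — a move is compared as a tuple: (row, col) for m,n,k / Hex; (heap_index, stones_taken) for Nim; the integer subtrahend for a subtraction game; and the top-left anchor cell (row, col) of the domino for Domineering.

PV length from [(0,1,2)]: 3 plies

[(0,1,2)] X move#1: h1:-1:-1/(0,0,2), h2:-1:+1/(0,1,1)*, h2:-2:-1/(0,1,0)
[(0,1,1)] O move#2: h1:-1:-1/(0,0,1)*, h2:-1:-1/(0,1,0)
[(0,0,1)] X move#3: h2:-1:+1/(0,0,0)*
[(0,0,0)] end (terminal -1, O#4); searched (0,1,2) to 9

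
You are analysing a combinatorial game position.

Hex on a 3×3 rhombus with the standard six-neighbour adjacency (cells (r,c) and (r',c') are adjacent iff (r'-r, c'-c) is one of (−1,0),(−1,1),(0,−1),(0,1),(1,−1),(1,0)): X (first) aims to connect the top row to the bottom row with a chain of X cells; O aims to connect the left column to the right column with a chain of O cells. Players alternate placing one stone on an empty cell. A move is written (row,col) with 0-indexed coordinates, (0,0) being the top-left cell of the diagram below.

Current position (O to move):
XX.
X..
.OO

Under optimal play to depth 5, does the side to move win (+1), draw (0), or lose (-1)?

value(XX./X../.OO, O) = +1

p1 O@[XX./X../.OO]: (0,2)[XXO/X../.OO]-1 (1,1)[XX./XO./.OO]-1 (1,2)[XX./X.O/.OO]-1 (2,0)[XX./X../OOO]+1*
p2 X@[XX./X../OOO] terminal -1; root [XX./X../.OO] d5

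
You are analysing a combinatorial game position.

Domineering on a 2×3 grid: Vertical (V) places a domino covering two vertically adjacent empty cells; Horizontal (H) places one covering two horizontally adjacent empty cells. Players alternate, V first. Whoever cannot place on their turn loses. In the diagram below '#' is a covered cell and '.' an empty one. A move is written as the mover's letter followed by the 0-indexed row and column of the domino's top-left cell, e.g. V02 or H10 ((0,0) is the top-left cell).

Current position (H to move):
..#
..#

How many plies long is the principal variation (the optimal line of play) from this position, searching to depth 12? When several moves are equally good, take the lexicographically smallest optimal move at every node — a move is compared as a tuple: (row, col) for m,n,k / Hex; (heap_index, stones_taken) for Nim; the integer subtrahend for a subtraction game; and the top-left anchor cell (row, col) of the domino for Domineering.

PV length from [..#/..#]: 1 ply

ply 1, H at ..#/..# | H00=+1→###/..#*; H10=+1→..#/###
ply 2: ###/..# is terminal -1 (V); from ..#/..# depth 12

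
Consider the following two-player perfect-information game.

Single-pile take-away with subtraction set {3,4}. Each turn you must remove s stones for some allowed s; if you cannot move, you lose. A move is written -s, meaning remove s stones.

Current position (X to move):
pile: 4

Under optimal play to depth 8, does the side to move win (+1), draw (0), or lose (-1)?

[4] X move#1: -3:+1/1*, -4:+1/0
[1] end (terminal -1, O#2); searched 4 to 8

value(4, X) = +1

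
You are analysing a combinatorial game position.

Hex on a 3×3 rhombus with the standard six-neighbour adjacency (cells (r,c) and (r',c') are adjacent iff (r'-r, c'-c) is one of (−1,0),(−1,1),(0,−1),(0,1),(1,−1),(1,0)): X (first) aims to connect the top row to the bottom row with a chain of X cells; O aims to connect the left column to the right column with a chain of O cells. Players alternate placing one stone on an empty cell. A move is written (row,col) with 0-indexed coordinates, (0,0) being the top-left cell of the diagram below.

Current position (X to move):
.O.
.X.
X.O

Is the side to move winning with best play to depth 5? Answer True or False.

p1 X@[.O./.X./X.O]: (0,0)[XO./.X./X.O]+1* (0,2)[.OX/.X./X.O]+1 (1,0)[.O./XX./X.O]+1 (1,2)[.O./.XX/X.O]-1 (2,1)[.O./.X./XXO]-1
p2 O@[XO./.X./X.O]: (0,2)[XOO/.X./X.O]-1* (1,0)[XO./OX./X.O]-1 (1,2)[XO./.XO/X.O]-1 (2,1)[XO./.X./XOO]-1
p3 X@[XOO/.X./X.O]: (1,0)[XOO/XX./X.O]+1* (1,2)[XOO/.XX/X.O]-1 (2,1)[XOO/.X./XXO]-1
p4 O@[XOO/XX./X.O] terminal -1; root [.O./.X./X.O] d5

X winning at [.O./.X./X.O]: True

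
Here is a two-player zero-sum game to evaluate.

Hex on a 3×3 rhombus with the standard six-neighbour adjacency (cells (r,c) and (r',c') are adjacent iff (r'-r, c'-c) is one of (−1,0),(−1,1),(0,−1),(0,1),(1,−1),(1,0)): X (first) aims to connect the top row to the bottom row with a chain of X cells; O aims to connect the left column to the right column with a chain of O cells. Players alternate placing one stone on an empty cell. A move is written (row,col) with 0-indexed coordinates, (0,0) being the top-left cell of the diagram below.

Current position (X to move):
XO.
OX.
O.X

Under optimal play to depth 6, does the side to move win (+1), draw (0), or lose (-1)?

value(XO./OX./O.X, X) = +1

[XO./OX./O.X] X move#1: (0,2):+1/XOX/OX./O.X*, (1,2):-1/XO./OXX/O.X, (2,1):-1/XO./OX./OXX
[XOX/OX./O.X] O move#2: (1,2):-1/XOX/OXO/O.X*, (2,1):-1/XOX/OX./OOX
[XOX/OXO/O.X] X move#3: (2,1):+1/XOX/OXO/OXX*
[XOX/OXO/OXX] end (terminal -1, O#4); searched XO./OX./O.X to 6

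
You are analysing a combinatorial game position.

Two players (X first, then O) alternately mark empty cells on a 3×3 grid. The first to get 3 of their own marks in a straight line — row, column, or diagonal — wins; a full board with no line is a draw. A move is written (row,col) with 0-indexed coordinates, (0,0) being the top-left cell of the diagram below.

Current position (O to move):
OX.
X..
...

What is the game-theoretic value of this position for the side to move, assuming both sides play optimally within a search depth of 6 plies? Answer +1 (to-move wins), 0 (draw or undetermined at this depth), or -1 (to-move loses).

ply 1, O at OX./X../... | (0,2)=-1→OXO/X../...; (1,1)=+0→OX./XO./...*; (1,2)=+0→OX./X.O/...; (2,0)=-1→OX./X../O..; (2,1)=+0→OX./X../.O.; (2,2)=-1→OX./X../..O
ply 2, X at OX./XO./... | (0,2)=-1→OXX/XO./...; (1,2)=-1→OX./XOX/...; (2,0)=-1→OX./XO./X..; (2,1)=-1→OX./XO./.X.; (2,2)=+0→OX./XO./..X*
ply 3, O at OX./XO./..X | (0,2)=+0→OXO/XO./..X*; (1,2)=+0→OX./XOO/..X; (2,0)=+0→OX./XO./O.X; (2,1)=+0→OX./XO./.OX
ply 4, X at OXO/XO./..X | (1,2)=-1→OXO/XOX/..X; (2,0)=+0→OXO/XO./X.X*; (2,1)=-1→OXO/XO./.XX
ply 5, O at OXO/XO./X.X | (1,2)=-1→OXO/XOO/X.X; (2,1)=+0→OXO/XO./XOX*
ply 6, X at OXO/XO./XOX | (1,2)=+0→OXO/XOX/XOX*
ply 7: OXO/XOX/XOX is terminal +0 (O); from OX./X../... depth 6

value(OX./X../..., O) = 0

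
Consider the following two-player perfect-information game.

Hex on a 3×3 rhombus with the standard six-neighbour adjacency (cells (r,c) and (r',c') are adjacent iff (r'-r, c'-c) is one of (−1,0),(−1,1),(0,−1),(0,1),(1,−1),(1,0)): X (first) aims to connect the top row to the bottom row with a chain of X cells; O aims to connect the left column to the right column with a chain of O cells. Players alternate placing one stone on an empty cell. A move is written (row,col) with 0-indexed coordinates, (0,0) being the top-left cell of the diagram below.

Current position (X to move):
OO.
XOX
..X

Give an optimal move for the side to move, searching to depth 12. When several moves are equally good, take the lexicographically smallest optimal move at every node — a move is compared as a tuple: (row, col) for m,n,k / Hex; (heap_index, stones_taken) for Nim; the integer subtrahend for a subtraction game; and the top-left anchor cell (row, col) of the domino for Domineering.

[OO./XOX/..X] X move#1: (0,2):+1/OOX/XOX/..X*, (2,0):-1/OO./XOX/X.X, (2,1):-1/OO./XOX/.XX
[OOX/XOX/..X] end (terminal -1, O#2); searched OO./XOX/..X to 12

X's best at [OO./XOX/..X]: (0,2)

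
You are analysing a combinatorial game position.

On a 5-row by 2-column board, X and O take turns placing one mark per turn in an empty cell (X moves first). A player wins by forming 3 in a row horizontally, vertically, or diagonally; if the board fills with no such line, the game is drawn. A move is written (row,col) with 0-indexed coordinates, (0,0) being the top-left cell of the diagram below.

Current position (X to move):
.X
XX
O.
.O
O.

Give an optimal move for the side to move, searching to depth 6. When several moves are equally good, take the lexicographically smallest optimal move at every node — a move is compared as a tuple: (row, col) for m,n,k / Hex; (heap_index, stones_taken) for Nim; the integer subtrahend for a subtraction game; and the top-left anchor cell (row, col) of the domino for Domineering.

ply 1, X at .X/XX/O./.O/O. | (0,0)=-1→XX/XX/O./.O/O.; (2,1)=+1→.X/XX/OX/.O/O.*; (3,0)=+0→.X/XX/O./XO/O.; (4,1)=-1→.X/XX/O./.O/OX
ply 2: .X/XX/OX/.O/O. is terminal -1 (O); from .X/XX/O./.O/O. depth 6

X's best at [.X/XX/O./.O/O.]: (2,1)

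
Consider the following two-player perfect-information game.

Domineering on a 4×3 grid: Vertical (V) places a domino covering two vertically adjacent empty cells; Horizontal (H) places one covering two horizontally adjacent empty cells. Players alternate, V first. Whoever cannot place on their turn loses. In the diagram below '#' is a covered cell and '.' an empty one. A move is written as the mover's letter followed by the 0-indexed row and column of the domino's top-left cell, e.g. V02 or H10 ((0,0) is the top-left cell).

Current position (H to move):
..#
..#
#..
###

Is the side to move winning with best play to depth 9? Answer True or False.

H winning at [..#/..#/#../###]: True

ply 1, H at ..#/..#/#../### | H00=-1→###/..#/#../###; H10=+1→..#/###/#../###*; H21=-1→..#/..#/###/###
ply 2: ..#/###/#../### is terminal -1 (V); from ..#/..#/#../### depth 9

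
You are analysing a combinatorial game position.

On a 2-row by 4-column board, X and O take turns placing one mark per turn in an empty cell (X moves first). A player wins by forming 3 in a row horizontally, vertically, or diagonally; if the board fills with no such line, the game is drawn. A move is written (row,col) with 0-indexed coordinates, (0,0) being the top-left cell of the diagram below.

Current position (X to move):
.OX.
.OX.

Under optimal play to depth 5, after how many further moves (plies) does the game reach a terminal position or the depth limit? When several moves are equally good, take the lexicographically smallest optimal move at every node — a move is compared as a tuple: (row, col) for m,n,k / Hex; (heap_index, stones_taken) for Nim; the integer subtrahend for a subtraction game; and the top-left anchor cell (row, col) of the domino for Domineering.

PV length from [.OX./.OX.]: 4 plies

p1 X@[.OX./.OX.]: (0,0)[XOX./.OX.]+0* (0,3)[.OXX/.OX.]+0 (1,0)[.OX./XOX.]+0 (1,3)[.OX./.OXX]+0
p2 O@[XOX./.OX.]: (0,3)[XOXO/.OX.]+0* (1,0)[XOX./OOX.]+0 (1,3)[XOX./.OXO]+0
p3 X@[XOXO/.OX.]: (1,0)[XOXO/XOX.]+0* (1,3)[XOXO/.OXX]+0
p4 O@[XOXO/XOX.]: (1,3)[XOXO/XOXO]+0*
p5 X@[XOXO/XOXO] terminal +0; root [.OX./.OX.] d5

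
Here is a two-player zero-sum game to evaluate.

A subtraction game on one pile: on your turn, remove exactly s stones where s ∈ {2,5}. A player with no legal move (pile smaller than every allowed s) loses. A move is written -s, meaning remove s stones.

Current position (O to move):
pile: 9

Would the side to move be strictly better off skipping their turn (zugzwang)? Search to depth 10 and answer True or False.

zugzwang(9, O) = False

ply 1, O at 9 | -2=+1→7*; -5=+1→4
ply 2, X at 7 | -2=-1→5*; -5=-1→2
ply 3, O at 5 | -2=-1→3; -5=+1→0*
ply 4: 0 is terminal -1 (X); from 9 depth 10
suppose O passes — search the same position with X to move:
pass> ply 1, X at 9 | -2=+1→7*; -5=+1→4
pass> ply 2, O at 7 | -2=-1→5*; -5=-1→2
pass> ply 3, X at 5 | -2=-1→3; -5=+1→0*
pass> ply 4: 0 is terminal -1 (O); from 9 depth 10
for O: play +1, pass -1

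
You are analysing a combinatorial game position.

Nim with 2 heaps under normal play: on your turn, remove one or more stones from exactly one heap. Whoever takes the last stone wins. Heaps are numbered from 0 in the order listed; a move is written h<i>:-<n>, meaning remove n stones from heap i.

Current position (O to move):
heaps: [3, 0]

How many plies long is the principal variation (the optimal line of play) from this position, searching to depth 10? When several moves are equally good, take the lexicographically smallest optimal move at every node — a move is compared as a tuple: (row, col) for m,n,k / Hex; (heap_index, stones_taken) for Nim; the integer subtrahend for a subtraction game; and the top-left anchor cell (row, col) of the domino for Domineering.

ply 1, O at (3,0) | h0:-1=-1→(2,0); h0:-2=-1→(1,0); h0:-3=+1→(0,0)*
ply 2: (0,0) is terminal -1 (X); from (3,0) depth 10

PV length from [(3,0)]: 1 ply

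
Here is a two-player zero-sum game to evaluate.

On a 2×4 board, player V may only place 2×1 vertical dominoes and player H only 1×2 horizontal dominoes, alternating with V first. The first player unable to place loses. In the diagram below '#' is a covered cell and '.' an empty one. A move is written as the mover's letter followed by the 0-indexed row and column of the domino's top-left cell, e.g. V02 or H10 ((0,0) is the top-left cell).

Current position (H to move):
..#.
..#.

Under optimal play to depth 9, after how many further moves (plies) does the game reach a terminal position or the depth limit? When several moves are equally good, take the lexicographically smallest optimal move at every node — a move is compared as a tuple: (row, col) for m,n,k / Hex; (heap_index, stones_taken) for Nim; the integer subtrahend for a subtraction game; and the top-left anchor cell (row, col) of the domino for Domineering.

PV length from [..#./..#.]: 3 plies

[..#./..#.] H move#1: H00:+1/###./..#.*, H10:+1/..#./###.
[###./..#.] V move#2: V03:-1/####/..##*
[####/..##] H move#3: H10:+1/####/####*
[####/####] end (terminal -1, V#4); searched ..#./..#. to 9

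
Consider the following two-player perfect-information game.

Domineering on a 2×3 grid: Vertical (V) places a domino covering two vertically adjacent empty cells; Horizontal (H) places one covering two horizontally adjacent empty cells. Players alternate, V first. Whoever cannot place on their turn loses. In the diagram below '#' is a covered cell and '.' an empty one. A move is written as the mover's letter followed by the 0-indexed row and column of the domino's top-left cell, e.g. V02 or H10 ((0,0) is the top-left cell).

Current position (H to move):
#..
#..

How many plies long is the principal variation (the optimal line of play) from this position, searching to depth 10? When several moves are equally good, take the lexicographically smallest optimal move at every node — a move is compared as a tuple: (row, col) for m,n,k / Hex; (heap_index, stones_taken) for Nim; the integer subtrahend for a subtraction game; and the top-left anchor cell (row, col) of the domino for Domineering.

[#../#..] H move#1: H01:+1/###/#..*, H11:+1/#../###
[###/#..] end (terminal -1, V#2); searched #../#.. to 10

PV length from [#../#..]: 1 ply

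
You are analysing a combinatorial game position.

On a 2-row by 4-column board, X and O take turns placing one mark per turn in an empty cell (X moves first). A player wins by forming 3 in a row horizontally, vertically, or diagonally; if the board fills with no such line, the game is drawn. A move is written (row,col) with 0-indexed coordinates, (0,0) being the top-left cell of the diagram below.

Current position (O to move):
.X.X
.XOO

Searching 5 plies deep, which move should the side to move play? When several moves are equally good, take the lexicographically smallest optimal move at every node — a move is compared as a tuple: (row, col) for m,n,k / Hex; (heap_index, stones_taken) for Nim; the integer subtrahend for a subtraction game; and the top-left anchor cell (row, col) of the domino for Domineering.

[.X.X/.XOO] O move#1: (0,0):-1/OX.X/.XOO, (0,2):+0/.XOX/.XOO*, (1,0):-1/.X.X/OXOO
[.XOX/.XOO] X move#2: (0,0):+0/XXOX/.XOO*, (1,0):+0/.XOX/XXOO
[XXOX/.XOO] O move#3: (1,0):+0/XXOX/OXOO*
[XXOX/OXOO] end (terminal +0, X#4); searched .X.X/.XOO to 5

O's best at [.X.X/.XOO]: (0,2)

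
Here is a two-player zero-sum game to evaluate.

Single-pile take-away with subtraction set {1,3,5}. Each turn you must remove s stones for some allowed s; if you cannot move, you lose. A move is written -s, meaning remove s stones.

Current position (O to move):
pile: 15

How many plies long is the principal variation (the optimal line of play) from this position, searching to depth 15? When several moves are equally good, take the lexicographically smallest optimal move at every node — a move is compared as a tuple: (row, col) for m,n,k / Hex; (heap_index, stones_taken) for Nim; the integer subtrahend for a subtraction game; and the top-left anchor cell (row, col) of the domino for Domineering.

PV length from [15]: 15 plies

ply 1, O at 15 | -1=+1→14*; -3=+1→12; -5=+1→10
ply 2, X at 14 | -1=-1→13*; -3=-1→11; -5=-1→9
ply 3, O at 13 | -1=+1→12*; -3=+1→10; -5=+1→8
ply 4, X at 12 | -1=-1→11*; -3=-1→9; -5=-1→7
ply 5, O at 11 | -1=+1→10*; -3=+1→8; -5=+1→6
ply 6, X at 10 | -1=-1→9*; -3=-1→7; -5=-1→5
ply 7, O at 9 | -1=+1→8*; -3=+1→6; -5=+1→4
ply 8, X at 8 | -1=-1→7*; -3=-1→5; -5=-1→3
ply 9, O at 7 | -1=+1→6*; -3=+1→4; -5=+1→2
ply 10, X at 6 | -1=-1→5*; -3=-1→3; -5=-1→1
ply 11, O at 5 | -1=+1→4*; -3=+1→2; -5=+1→0
ply 12, X at 4 | -1=-1→3*; -3=-1→1
ply 13, O at 3 | -1=+1→2*; -3=+1→0
ply 14, X at 2 | -1=-1→1*
ply 15, O at 1 | -1=+1→0*
ply 16: 0 is terminal -1 (X); from 15 depth 15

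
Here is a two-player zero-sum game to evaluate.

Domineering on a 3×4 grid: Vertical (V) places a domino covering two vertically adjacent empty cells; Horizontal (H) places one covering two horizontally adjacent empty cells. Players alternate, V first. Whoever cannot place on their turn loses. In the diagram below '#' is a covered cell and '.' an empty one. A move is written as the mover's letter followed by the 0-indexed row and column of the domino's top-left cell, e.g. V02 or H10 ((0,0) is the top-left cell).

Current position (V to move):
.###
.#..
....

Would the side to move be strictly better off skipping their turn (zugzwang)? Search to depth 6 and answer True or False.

zugzwang(.###/.#../...., V) = False

p1 V@[.###/.#../....]: V00[####/##../....]-1 V10[.###/##../#...]-1 V12[.###/.##./..#.]+1* V13[.###/.#.#/...#]+1
p2 H@[.###/.##./..#.]: H20[.###/.##./###.]-1*
p3 V@[.###/.##./###.]: V00[####/###./###.]+1* V13[.###/.###/####]+1
p4 H@[####/###./###.] terminal -1; root [.###/.#../....] d6
if V skipped the turn, H would face:
~ p1 H@[.###/.#../....]: H12[.###/.###/....]+1* H20[.###/.#../##..]-1 H21[.###/.#../.##.]-1 H22[.###/.#../..##]+1
~ p2 V@[.###/.###/....]: V00[####/####/....]-1* V10[.###/####/#...]-1
~ p3 H@[####/####/....]: H20[####/####/##..]+1* H21[####/####/.##.]+1 H22[####/####/..##]+1
~ p4 V@[####/####/##..] terminal -1; root [.###/.#../....] d6
compare (V): move=+1 vs pass=-1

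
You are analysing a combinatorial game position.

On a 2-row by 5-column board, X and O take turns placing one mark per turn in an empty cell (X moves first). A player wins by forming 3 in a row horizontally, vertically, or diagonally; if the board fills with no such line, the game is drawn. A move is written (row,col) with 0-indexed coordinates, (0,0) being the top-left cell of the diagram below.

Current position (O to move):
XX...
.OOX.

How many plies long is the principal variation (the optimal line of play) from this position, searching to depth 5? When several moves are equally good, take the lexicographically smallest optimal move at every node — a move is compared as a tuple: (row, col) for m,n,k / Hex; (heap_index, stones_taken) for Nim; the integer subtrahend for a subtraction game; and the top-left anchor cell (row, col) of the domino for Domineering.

p1 O@[XX.../.OOX.]: (0,2)[XXO../.OOX.]+0 (0,3)[XX.O./.OOX.]-1 (0,4)[XX..O/.OOX.]-1 (1,0)[XX.../OOOX.]+1* (1,4)[XX.../.OOXO]-1
p2 X@[XX.../OOOX.] terminal -1; root [XX.../.OOX.] d5

PV length from [XX.../.OOX.]: 1 ply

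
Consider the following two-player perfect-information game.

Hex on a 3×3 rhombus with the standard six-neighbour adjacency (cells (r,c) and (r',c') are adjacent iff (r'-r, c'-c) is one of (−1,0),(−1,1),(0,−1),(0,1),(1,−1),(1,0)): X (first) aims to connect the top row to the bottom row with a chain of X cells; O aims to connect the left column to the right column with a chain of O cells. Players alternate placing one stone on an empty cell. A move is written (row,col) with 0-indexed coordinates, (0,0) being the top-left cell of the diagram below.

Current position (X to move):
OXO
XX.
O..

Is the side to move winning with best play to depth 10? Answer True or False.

p1 X@[OXO/XX./O..]: (1,2)[OXO/XXX/O..]+1* (2,1)[OXO/XX./OX.]+1 (2,2)[OXO/XX./O.X]+1
p2 O@[OXO/XXX/O..]: (2,1)[OXO/XXX/OO.]-1* (2,2)[OXO/XXX/O.O]-1
p3 X@[OXO/XXX/OO.]: (2,2)[OXO/XXX/OOX]+1*
p4 O@[OXO/XXX/OOX] terminal -1; root [OXO/XX./O..] d10

X winning at [OXO/XX./O..]: True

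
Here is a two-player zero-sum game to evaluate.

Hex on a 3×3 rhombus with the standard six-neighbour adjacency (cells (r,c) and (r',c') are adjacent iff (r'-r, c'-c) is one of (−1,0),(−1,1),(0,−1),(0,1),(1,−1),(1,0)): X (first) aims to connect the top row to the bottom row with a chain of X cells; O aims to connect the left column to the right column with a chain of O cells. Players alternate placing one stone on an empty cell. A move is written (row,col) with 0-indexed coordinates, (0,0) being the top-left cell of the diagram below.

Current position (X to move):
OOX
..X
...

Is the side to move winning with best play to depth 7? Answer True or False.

[OOX/..X/...] X move#1: (1,0):+1/OOX/X.X/...*, (1,1):+1/OOX/.XX/..., (2,0):+1/OOX/..X/X.., (2,1):+1/OOX/..X/.X., (2,2):+1/OOX/..X/..X
[OOX/X.X/...] O move#2: (1,1):-1/OOX/XOX/...*, (2,0):-1/OOX/X.X/O.., (2,1):-1/OOX/X.X/.O., (2,2):-1/OOX/X.X/..O
[OOX/XOX/...] X move#3: (2,0):+1/OOX/XOX/X..*, (2,1):+1/OOX/XOX/.X., (2,2):+1/OOX/XOX/..X
[OOX/XOX/X..] O move#4: (2,1):-1/OOX/XOX/XO.*, (2,2):-1/OOX/XOX/X.O
[OOX/XOX/XO.] X move#5: (2,2):+1/OOX/XOX/XOX*
[OOX/XOX/XOX] end (terminal -1, O#6); searched OOX/..X/... to 7

X winning at [OOX/..X/...]: True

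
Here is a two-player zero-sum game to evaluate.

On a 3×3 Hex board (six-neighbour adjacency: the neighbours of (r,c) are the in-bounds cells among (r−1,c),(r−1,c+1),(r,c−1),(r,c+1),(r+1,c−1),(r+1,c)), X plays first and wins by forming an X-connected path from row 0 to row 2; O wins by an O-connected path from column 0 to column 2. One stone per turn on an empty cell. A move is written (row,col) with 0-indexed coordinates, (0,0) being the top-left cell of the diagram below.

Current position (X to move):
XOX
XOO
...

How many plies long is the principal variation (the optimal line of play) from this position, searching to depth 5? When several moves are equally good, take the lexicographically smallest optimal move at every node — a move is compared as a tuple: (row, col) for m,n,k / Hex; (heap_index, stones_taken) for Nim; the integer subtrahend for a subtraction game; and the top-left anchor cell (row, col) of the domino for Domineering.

PV length from [XOX/XOO/...]: 1 ply

p1 X@[XOX/XOO/...]: (2,0)[XOX/XOO/X..]+1* (2,1)[XOX/XOO/.X.]-1 (2,2)[XOX/XOO/..X]-1
p2 O@[XOX/XOO/X..] terminal -1; root [XOX/XOO/...] d5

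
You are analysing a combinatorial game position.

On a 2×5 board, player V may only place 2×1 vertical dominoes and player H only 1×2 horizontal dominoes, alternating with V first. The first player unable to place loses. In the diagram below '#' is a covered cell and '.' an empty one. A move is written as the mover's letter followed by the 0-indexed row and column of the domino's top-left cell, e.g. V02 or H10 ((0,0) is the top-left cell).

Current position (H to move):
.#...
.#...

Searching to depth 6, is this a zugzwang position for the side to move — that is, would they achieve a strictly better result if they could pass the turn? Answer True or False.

ply 1, H at .#.../.#... | H02=-1→.###./.#...*; H03=-1→.#.##/.#...; H12=-1→.#.../.###.; H13=-1→.#.../.#.##
ply 2, V at .###./.#... | V00=-1→####./##...; V04=+1→.####/.#..#*
ply 3, H at .####/.#..# | H12=-1→.####/.####*
ply 4, V at .####/.#### | V00=+1→#####/#####*
ply 5: #####/##### is terminal -1 (H); from .#.../.#... depth 6
if H skipped the turn, V would face:
~ ply 1, V at .#.../.#... | V00=-1→##.../##...; V02=-1→.##../.##..; V03=+1→.#.#./.#.#.*; V04=-1→.#..#/.#..#
~ ply 2: .#.#./.#.#. is terminal -1 (H); from .#.../.#... depth 6
compare (H): move=-1 vs pass=-1

zugzwang(.#.../.#..., H) = False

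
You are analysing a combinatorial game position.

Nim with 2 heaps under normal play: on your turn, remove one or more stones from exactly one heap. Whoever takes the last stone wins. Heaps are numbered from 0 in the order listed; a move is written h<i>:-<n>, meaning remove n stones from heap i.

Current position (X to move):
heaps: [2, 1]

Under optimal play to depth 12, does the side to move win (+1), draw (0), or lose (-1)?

ply 1, X at (2,1) | h0:-1=+1→(1,1)*; h0:-2=-1→(0,1); h1:-1=-1→(2,0)
ply 2, O at (1,1) | h0:-1=-1→(0,1)*; h1:-1=-1→(1,0)
ply 3, X at (0,1) | h1:-1=+1→(0,0)*
ply 4: (0,0) is terminal -1 (O); from (2,1) depth 12

value((2,1), X) = +1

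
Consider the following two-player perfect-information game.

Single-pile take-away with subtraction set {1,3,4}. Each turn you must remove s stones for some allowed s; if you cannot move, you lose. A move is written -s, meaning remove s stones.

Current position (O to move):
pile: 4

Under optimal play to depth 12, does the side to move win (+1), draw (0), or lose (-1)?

value(4, O) = +1

[4] O move#1: -1:-1/3, -3:-1/1, -4:+1/0*
[0] end (terminal -1, X#2); searched 4 to 12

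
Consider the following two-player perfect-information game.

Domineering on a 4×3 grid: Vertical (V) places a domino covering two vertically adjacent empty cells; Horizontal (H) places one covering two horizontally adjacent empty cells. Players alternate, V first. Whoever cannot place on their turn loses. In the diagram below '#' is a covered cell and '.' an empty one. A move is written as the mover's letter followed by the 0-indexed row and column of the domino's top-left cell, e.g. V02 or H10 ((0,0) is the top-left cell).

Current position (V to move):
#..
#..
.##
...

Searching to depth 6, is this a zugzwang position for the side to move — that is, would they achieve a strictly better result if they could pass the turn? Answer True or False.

p1 V@[#../#../.##/...]: V01[##./##./.##/...]+1* V02[#.#/#.#/.##/...]+1 V20[#../#../###/#..]-1
p2 H@[##./##./.##/...]: H30[##./##./.##/##.]-1* H31[##./##./.##/.##]-1
p3 V@[##./##./.##/##.]: V02[###/###/.##/##.]+1*
p4 H@[###/###/.##/##.] terminal -1; root [#../#../.##/...] d6
suppose V passes — search the same position with H to move:
pass> p1 H@[#../#../.##/...]: H01[###/#../.##/...]+1* H11[#../###/.##/...]+1 H30[#../#../.##/##.]-1 H31[#../#../.##/.##]-1
pass> p2 V@[###/#../.##/...]: V20[###/#../###/#..]-1*
pass> p3 H@[###/#../###/#..]: H11[###/###/###/#..]+1* H31[###/#../###/###]+1
pass> p4 V@[###/###/###/#..] terminal -1; root [#../#../.##/...] d6
for V: play +1, pass -1

zugzwang(#../#../.##/..., V) = False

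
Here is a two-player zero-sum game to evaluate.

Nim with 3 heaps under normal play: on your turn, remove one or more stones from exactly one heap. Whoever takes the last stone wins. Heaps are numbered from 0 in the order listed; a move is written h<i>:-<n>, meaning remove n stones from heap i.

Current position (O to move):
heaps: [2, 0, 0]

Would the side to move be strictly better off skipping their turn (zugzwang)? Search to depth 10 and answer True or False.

zugzwang((2,0,0), O) = False

[(2,0,0)] O move#1: h0:-1:-1/(1,0,0), h0:-2:+1/(0,0,0)*
[(0,0,0)] end (terminal -1, X#2); searched (2,0,0) to 10
suppose O passes — search the same position with X to move:
pass> [(2,0,0)] X move#1: h0:-1:-1/(1,0,0), h0:-2:+1/(0,0,0)*
pass> [(0,0,0)] end (terminal -1, O#2); searched (2,0,0) to 10
for O: play +1, pass -1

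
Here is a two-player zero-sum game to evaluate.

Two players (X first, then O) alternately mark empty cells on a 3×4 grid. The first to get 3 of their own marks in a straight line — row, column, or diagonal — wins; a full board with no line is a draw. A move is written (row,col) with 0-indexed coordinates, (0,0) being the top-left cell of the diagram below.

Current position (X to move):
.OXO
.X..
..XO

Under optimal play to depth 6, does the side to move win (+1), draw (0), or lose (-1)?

ply 1, X at .OXO/.X../..XO | (0,0)=+1→XOXO/.X../..XO*; (1,0)=-1→.OXO/XX../..XO; (1,2)=+1→.OXO/.XX./..XO; (1,3)=-1→.OXO/.X.X/..XO; (2,0)=+1→.OXO/.X../X.XO; (2,1)=-1→.OXO/.X../.XXO
ply 2: XOXO/.X../..XO is terminal -1 (O); from .OXO/.X../..XO depth 6

value(.OXO/.X../..XO, X) = +1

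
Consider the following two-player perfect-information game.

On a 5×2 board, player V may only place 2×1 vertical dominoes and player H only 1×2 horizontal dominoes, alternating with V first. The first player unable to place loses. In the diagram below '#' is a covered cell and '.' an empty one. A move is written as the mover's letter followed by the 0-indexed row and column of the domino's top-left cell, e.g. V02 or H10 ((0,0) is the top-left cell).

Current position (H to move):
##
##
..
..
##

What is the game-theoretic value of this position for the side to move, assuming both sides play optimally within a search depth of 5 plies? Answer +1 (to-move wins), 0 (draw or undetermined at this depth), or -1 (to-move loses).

value(##/##/../../##, H) = +1

p1 H@[##/##/../../##]: H20[##/##/##/../##]+1* H30[##/##/../##/##]+1
p2 V@[##/##/##/../##] terminal -1; root [##/##/../../##] d5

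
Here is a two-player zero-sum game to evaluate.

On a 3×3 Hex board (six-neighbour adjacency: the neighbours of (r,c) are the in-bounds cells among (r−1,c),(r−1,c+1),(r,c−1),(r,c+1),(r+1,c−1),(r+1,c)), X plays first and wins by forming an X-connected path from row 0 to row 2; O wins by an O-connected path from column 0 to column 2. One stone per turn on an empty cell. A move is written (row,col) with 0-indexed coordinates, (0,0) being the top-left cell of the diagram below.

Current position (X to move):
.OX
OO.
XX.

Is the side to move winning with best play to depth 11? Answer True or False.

[.OX/OO./XX.] X move#1: (0,0):-1/XOX/OO./XX., (1,2):+1/.OX/OOX/XX.*, (2,2):-1/.OX/OO./XXX
[.OX/OOX/XX.] end (terminal -1, O#2); searched .OX/OO./XX. to 11

X winning at [.OX/OO./XX.]: True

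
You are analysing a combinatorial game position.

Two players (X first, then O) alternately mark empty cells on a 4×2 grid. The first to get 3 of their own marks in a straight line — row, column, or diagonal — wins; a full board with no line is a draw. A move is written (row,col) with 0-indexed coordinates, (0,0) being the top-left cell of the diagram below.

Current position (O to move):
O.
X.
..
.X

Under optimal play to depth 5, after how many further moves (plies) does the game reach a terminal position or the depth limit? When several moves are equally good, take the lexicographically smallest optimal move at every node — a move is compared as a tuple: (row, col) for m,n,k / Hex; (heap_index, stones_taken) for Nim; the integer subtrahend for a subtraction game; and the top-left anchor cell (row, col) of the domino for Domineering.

ply 1, O at O./X./../.X | (0,1)=+0→OO/X./../.X*; (1,1)=+0→O./XO/../.X; (2,0)=+0→O./X./O./.X; (2,1)=+0→O./X./.O/.X; (3,0)=+0→O./X./../OX
ply 2, X at OO/X./../.X | (1,1)=+0→OO/XX/../.X*; (2,0)=+0→OO/X./X./.X; (2,1)=+0→OO/X./.X/.X; (3,0)=+0→OO/X./../XX
ply 3, O at OO/XX/../.X | (2,0)=-1→OO/XX/O./.X; (2,1)=+0→OO/XX/.O/.X*; (3,0)=-1→OO/XX/../OX
ply 4, X at OO/XX/.O/.X | (2,0)=+0→OO/XX/XO/.X*; (3,0)=+0→OO/XX/.O/XX
ply 5, O at OO/XX/XO/.X | (3,0)=+0→OO/XX/XO/OX*
ply 6: OO/XX/XO/OX is terminal +0 (X); from O./X./../.X depth 5

PV length from [O./X./../.X]: 5 plies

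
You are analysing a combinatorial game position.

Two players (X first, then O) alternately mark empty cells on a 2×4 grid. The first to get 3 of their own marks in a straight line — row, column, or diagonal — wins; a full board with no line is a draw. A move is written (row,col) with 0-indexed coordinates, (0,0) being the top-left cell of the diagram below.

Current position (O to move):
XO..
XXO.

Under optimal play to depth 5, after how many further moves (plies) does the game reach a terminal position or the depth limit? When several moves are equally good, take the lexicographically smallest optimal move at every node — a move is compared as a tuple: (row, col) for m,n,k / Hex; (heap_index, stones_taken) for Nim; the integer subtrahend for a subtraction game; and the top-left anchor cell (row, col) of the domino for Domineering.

PV length from [XO../XXO.]: 3 plies

[XO../XXO.] O move#1: (0,2):+0/XOO./XXO.*, (0,3):+0/XO.O/XXO., (1,3):+0/XO../XXOO
[XOO./XXO.] X move#2: (0,3):+0/XOOX/XXO.*, (1,3):-1/XOO./XXOX
[XOOX/XXO.] O move#3: (1,3):+0/XOOX/XXOO*
[XOOX/XXOO] end (terminal +0, X#4); searched XO../XXO. to 5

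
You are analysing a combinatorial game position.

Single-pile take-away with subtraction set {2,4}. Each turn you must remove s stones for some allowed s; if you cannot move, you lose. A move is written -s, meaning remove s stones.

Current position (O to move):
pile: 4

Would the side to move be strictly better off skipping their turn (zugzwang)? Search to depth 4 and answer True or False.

[4] O move#1: -2:-1/2, -4:+1/0*
[0] end (terminal -1, X#2); searched 4 to 4
pass branch (X moves first from the same position):
  | [4] X move#1: -2:-1/2, -4:+1/0*
  | [0] end (terminal -1, O#2); searched 4 to 4
O moving scores +1; O passing scores -1

zugzwang(4, O) = False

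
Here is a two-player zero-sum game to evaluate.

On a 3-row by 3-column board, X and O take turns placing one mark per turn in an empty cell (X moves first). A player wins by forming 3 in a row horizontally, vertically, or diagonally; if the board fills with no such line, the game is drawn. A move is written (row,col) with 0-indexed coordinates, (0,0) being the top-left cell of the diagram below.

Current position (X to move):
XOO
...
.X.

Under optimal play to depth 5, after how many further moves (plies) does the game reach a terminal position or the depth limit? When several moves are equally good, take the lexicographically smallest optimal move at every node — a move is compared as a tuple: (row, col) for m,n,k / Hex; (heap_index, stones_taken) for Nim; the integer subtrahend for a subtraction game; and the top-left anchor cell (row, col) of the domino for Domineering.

ply 1, X at XOO/.../.X. | (1,0)=+1→XOO/X../.X.*; (1,1)=+0→XOO/.X./.X.; (1,2)=+1→XOO/..X/.X.; (2,0)=+1→XOO/.../XX.; (2,2)=+1→XOO/.../.XX
ply 2, O at XOO/X../.X. | (1,1)=-1→XOO/XO./.X.*; (1,2)=-1→XOO/X.O/.X.; (2,0)=-1→XOO/X../OX.; (2,2)=-1→XOO/X../.XO
ply 3, X at XOO/XO./.X. | (1,2)=-1→XOO/XOX/.X.; (2,0)=+1→XOO/XO./XX.*; (2,2)=-1→XOO/XO./.XX
ply 4: XOO/XO./XX. is terminal -1 (O); from XOO/.../.X. depth 5

PV length from [XOO/.../.X.]: 3 plies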